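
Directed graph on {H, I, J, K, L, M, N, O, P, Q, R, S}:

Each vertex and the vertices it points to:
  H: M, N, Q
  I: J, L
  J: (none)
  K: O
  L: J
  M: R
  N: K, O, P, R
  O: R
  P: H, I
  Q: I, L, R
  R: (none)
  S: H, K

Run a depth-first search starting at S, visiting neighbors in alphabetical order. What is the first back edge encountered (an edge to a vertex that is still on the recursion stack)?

DFS from S (visiting neighbors in alphabetical order); mark gray on enter, black on exit:
S gray
  H gray
    M gray
      R gray
      R black
    M black
    N gray
      K gray
        O gray
          O→R: R black — skip
        O black
      K black
      N→O: O black — skip
      P gray
        P→H: H is gray → back edge
First back edge: P → H.

P→H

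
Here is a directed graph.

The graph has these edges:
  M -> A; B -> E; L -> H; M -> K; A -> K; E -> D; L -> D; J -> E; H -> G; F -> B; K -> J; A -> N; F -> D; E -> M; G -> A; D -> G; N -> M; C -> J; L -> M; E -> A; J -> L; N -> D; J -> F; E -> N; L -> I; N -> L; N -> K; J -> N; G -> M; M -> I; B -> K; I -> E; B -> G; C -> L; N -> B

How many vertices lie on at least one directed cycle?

13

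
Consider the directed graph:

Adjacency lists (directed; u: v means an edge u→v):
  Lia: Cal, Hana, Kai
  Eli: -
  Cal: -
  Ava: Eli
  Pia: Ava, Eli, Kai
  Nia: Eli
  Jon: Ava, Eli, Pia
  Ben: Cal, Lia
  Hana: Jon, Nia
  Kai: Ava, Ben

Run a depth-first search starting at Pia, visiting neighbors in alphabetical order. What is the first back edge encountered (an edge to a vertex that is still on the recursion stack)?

Jon->Pia

DFS from Pia (visiting neighbors in alphabetical order); mark gray on enter, black on exit:
Pia gray
  Ava gray
    Eli gray
    Eli black
  Ava black
  Pia→Eli: Eli black — skip
  Kai gray
    Kai→Ava: Ava black — skip
    Ben gray
      Cal gray
      Cal black
      Lia gray
        Lia→Cal: Cal black — skip
        Hana gray
          Jon gray
            Jon→Ava: Ava black — skip
            Jon→Eli: Eli black — skip
            Jon→Pia: Pia is gray → back edge
First back edge: Jon → Pia.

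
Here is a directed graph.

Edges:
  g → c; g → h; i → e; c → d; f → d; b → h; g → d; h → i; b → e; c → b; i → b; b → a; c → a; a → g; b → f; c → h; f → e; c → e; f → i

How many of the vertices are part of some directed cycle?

A vertex is on a directed cycle iff it belongs to a strongly connected component of size ≥ 2 (or has a self-loop).
The vertices on cycles are {a, b, c, f, g, h, i} — 7 in total.

7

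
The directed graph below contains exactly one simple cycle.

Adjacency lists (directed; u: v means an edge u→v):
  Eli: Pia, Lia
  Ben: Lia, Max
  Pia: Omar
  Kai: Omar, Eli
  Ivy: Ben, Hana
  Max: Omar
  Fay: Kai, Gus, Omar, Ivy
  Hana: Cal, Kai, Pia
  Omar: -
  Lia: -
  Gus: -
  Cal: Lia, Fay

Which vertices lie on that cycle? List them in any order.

DFS with gray/black marking from Fay:
Fay gray
  Kai gray
    Omar gray
    Omar black
    Eli gray
      Pia gray
        Pia→Omar: Omar black — skip
      Pia black
      Lia gray
      Lia black
    Eli black
  Kai black
  Gus gray
  Gus black
  Fay→Omar: Omar black — skip
  Ivy gray
    Ben gray
      Ben→Lia: Lia black — skip
      Max gray
        Max→Omar: Omar black — skip
      Max black
    Ben black
    Hana gray
      Cal gray
        Cal→Lia: Lia black — skip
        Cal→Fay: Fay is gray → back edge
Back edge closes the cycle Fay → Ivy → Hana → Cal → Fay; its vertices are {Cal, Fay, Ivy, Hana}.

Cal, Fay, Ivy, Hana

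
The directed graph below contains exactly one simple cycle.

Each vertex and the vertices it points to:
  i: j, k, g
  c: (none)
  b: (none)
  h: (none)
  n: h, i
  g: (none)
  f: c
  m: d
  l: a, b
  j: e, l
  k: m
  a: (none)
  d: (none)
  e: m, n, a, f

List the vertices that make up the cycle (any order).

DFS with gray/black marking from j:
j gray
  e gray
    m gray
      d gray
      d black
    m black
    n gray
      h gray
      h black
      i gray
        i→j: j is gray → back edge
Back edge closes the cycle j → e → n → i → j; its vertices are {e, i, j, n}.

e, i, j, n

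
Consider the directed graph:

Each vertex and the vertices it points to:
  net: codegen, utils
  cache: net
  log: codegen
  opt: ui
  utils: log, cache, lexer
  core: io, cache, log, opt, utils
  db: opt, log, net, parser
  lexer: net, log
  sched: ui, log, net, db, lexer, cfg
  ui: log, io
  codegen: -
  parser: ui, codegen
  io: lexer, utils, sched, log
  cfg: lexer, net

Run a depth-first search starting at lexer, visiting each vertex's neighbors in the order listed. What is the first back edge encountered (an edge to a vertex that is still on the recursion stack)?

cache->net

DFS from lexer (visiting each vertex's neighbors in the order listed); mark gray on enter, black on exit:
lexer gray
  net gray
    codegen gray
    codegen black
    utils gray
      log gray
        log→codegen: codegen black — skip
      log black
      cache gray
        cache→net: net is gray → back edge
First back edge: cache → net.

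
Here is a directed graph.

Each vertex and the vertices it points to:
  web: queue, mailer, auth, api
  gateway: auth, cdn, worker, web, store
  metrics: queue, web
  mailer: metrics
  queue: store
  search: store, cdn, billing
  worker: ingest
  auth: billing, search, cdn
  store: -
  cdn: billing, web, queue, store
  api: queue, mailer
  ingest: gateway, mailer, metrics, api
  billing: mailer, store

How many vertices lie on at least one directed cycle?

11

A vertex is on a directed cycle iff it belongs to a strongly connected component of size ≥ 2 (or has a self-loop).
The vertices on cycles are {api, cdn, web, auth, ingest, mailer, search, worker, billing, gateway, metrics} — 11 in total.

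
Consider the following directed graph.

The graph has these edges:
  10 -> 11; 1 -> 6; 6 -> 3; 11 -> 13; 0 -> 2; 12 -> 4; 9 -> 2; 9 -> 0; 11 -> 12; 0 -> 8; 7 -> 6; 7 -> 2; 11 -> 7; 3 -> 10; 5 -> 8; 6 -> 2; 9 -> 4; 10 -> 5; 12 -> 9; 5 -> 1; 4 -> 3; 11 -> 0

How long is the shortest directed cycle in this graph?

5

For each vertex v, BFS finds the shortest path from v back to v.
The shortest such closed walk is 10 → 11 → 7 → 6 → 3 → 10, length 5.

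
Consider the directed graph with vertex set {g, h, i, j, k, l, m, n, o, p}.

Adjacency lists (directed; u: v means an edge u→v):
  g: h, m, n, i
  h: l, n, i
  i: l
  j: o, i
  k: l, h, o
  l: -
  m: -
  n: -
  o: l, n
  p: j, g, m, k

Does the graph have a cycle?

No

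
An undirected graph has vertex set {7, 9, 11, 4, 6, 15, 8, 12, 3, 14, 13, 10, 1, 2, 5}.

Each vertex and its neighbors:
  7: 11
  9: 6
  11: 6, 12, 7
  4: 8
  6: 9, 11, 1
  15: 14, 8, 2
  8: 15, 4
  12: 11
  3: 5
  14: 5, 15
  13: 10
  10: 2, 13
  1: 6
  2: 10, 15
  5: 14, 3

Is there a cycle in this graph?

No

DFS, tracking each vertex's parent; an edge to a visited non-parent vertex closes a cycle.
Start from 12:
visit 12 (parent –)
  visit 11 (parent 12)
    visit 6 (parent 11)
      visit 9 (parent 6)
        9–6: parent, skip
      6–11: parent, skip
      visit 1 (parent 6)
        1–6: parent, skip
    11–12: parent, skip
    visit 7 (parent 11)
      7–11: parent, skip
visit 4 (parent –)
  visit 8 (parent 4)
    visit 15 (parent 8)
      visit 14 (parent 15)
        visit 5 (parent 14)
          5–14: parent, skip
          visit 3 (parent 5)
            3–5: parent, skip
        14–15: parent, skip
      15–8: parent, skip
      visit 2 (parent 15)
        visit 10 (parent 2)
          10–2: parent, skip
          visit 13 (parent 10)
            13–10: parent, skip
        2–15: parent, skip
    8–4: parent, skip
No non-parent visited neighbor found — the graph is a forest.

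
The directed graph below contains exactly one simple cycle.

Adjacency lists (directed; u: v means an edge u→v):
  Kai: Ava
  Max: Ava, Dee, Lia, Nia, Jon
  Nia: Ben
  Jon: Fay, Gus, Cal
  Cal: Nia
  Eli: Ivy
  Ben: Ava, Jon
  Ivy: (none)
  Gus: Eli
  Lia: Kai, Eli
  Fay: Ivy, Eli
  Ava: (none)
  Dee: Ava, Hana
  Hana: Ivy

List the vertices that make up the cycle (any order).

Ben, Cal, Jon, Nia

DFS with gray/black marking from Nia:
Nia gray
  Ben gray
    Ava gray
    Ava black
    Jon gray
      Fay gray
        Ivy gray
        Ivy black
        Eli gray
          Eli→Ivy: Ivy black — skip
        Eli black
      Fay black
      Gus gray
        Gus→Eli: Eli black — skip
      Gus black
      Cal gray
        Cal→Nia: Nia is gray → back edge
Back edge closes the cycle Nia → Ben → Jon → Cal → Nia; its vertices are {Ben, Cal, Jon, Nia}.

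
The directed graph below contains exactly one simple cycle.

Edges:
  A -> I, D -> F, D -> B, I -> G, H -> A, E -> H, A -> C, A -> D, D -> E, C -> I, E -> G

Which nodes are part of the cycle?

A, D, E, H

DFS with gray/black marking from A:
A gray
  I gray
    G gray
    G black
  I black
  C gray
    C→I: I black — skip
  C black
  D gray
    B gray
    B black
    E gray
      H gray
        H→A: A is gray → back edge
Back edge closes the cycle A → D → E → H → A; its vertices are {A, D, E, H}.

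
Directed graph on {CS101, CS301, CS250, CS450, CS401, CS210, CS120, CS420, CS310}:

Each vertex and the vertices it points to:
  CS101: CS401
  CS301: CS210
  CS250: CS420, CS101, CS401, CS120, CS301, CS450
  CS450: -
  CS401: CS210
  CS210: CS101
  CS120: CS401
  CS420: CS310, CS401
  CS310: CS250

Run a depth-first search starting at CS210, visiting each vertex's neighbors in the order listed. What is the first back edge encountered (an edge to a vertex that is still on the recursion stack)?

DFS from CS210 (visiting each vertex's neighbors in the order listed); mark gray on enter, black on exit:
CS210 gray
  CS101 gray
    CS401 gray
      CS401→CS210: CS210 is gray → back edge
First back edge: CS401 → CS210.

CS401->CS210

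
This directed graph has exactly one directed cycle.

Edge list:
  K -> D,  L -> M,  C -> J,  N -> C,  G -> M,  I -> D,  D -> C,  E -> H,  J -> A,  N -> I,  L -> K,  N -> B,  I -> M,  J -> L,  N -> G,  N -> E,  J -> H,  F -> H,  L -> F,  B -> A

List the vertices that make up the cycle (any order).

DFS with gray/black marking from C:
C gray
  J gray
    H gray
    H black
    L gray
      F gray
        F→H: H black — skip
      F black
      M gray
      M black
      K gray
        D gray
          D→C: C is gray → back edge
Back edge closes the cycle C → J → L → K → D → C; its vertices are {C, D, J, K, L}.

C, D, J, K, L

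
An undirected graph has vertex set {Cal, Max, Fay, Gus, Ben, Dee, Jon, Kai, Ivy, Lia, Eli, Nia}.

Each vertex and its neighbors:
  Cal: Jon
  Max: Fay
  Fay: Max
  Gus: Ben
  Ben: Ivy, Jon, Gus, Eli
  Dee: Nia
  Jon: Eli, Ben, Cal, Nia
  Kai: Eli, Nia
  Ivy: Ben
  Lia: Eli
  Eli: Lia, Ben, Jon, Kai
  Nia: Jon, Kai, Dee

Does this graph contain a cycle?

Yes

DFS, tracking each vertex's parent; an edge to a visited non-parent vertex closes a cycle.
Start from Gus:
visit Gus (parent –)
  visit Ben (parent Gus)
    visit Ivy (parent Ben)
      Ivy–Ben: parent, skip
    visit Jon (parent Ben)
      visit Eli (parent Jon)
        visit Lia (parent Eli)
          Lia–Eli: parent, skip
        Eli–Ben: Ben visited and ≠ parent → cycle
Cycle: Ben – Jon – Eli – Ben.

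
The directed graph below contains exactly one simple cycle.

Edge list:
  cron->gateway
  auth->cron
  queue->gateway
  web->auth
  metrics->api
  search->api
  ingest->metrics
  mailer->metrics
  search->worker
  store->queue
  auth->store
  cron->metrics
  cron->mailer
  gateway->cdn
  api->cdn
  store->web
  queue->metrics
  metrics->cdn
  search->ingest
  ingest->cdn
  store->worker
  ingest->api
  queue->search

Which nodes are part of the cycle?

DFS with gray/black marking from auth:
auth gray
  cron gray
    gateway gray
      cdn gray
      cdn black
    gateway black
    metrics gray
      api gray
        api→cdn: cdn black — skip
      api black
      metrics→cdn: cdn black — skip
    metrics black
    mailer gray
      mailer→metrics: metrics black — skip
    mailer black
  cron black
  store gray
    queue gray
      queue→gateway: gateway black — skip
      search gray
        ingest gray
          ingest→api: api black — skip
          ingest→metrics: metrics black — skip
          ingest→cdn: cdn black — skip
        ingest black
        search→api: api black — skip
        worker gray
        worker black
      search black
      queue→metrics: metrics black — skip
    queue black
    store→worker: worker black — skip
    web gray
      web→auth: auth is gray → back edge
Back edge closes the cycle auth → store → web → auth; its vertices are {web, auth, store}.

web, auth, store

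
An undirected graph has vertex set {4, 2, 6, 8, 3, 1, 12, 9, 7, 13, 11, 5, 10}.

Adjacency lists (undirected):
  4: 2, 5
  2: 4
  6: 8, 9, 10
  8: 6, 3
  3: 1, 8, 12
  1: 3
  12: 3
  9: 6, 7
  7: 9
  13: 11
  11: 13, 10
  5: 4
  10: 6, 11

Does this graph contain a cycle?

No

DFS, tracking each vertex's parent; an edge to a visited non-parent vertex closes a cycle.
Start from 10:
visit 10 (parent –)
  visit 6 (parent 10)
    visit 8 (parent 6)
      8–6: parent, skip
      visit 3 (parent 8)
        visit 1 (parent 3)
          1–3: parent, skip
        3–8: parent, skip
        visit 12 (parent 3)
          12–3: parent, skip
    visit 9 (parent 6)
      9–6: parent, skip
      visit 7 (parent 9)
        7–9: parent, skip
    6–10: parent, skip
  visit 11 (parent 10)
    visit 13 (parent 11)
      13–11: parent, skip
    11–10: parent, skip
visit 4 (parent –)
  visit 2 (parent 4)
    2–4: parent, skip
  visit 5 (parent 4)
    5–4: parent, skip
No non-parent visited neighbor found — the graph is a forest.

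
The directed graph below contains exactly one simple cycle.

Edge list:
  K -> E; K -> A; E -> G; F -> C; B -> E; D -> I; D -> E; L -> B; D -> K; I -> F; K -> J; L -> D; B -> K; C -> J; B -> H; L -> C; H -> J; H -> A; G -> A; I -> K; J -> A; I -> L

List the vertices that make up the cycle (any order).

DFS with gray/black marking from L:
L gray
  C gray
    J gray
      A gray
      A black
    J black
  C black
  D gray
    E gray
      G gray
        G→A: A black — skip
      G black
    E black
    I gray
      K gray
        K→E: E black — skip
        K→A: A black — skip
        K→J: J black — skip
      K black
      I→L: L is gray → back edge
Back edge closes the cycle L → D → I → L; its vertices are {D, I, L}.

D, I, L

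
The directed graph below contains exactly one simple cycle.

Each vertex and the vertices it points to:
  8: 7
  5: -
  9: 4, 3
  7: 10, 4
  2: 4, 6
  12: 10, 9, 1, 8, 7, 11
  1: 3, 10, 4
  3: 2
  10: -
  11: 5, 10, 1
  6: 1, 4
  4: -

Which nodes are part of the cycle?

1, 2, 3, 6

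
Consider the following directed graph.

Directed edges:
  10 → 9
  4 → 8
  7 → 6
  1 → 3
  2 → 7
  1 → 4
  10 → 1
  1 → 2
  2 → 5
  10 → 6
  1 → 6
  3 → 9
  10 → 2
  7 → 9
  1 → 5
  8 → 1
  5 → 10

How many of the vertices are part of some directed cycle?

A vertex is on a directed cycle iff it belongs to a strongly connected component of size ≥ 2 (or has a self-loop).
The vertices on cycles are {1, 2, 4, 5, 8, 10} — 6 in total.

6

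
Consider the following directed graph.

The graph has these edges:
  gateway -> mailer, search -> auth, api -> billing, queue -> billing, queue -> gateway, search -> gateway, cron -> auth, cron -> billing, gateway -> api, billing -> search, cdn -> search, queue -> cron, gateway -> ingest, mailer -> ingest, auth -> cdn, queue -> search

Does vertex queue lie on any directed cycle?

queue lies on a cycle iff there is a path from queue back to itself.
Exploring from queue, it never reaches itself; equivalently, its strongly connected component is a singleton.

No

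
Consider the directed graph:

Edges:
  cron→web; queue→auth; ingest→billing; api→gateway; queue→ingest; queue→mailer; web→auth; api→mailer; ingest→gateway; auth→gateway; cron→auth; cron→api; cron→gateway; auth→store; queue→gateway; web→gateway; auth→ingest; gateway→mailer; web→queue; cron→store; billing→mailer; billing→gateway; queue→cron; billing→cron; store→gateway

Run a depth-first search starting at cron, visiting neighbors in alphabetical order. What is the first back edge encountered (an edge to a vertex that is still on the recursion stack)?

DFS from cron (visiting neighbors in alphabetical order); mark gray on enter, black on exit:
cron gray
  api gray
    gateway gray
      mailer gray
      mailer black
    gateway black
    api→mailer: mailer black — skip
  api black
  auth gray
    auth→gateway: gateway black — skip
    ingest gray
      billing gray
        billing→cron: cron is gray → back edge
First back edge: billing → cron.

billing→cron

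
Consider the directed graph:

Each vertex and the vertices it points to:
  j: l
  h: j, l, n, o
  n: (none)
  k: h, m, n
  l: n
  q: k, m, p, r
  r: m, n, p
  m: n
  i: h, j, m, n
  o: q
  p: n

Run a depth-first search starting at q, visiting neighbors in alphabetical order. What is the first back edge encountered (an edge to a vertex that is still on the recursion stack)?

DFS from q (visiting neighbors in alphabetical order); mark gray on enter, black on exit:
q gray
  k gray
    h gray
      j gray
        l gray
          n gray
          n black
        l black
      j black
      h→l: l black — skip
      h→n: n black — skip
      o gray
        o→q: q is gray → back edge
First back edge: o → q.

o→q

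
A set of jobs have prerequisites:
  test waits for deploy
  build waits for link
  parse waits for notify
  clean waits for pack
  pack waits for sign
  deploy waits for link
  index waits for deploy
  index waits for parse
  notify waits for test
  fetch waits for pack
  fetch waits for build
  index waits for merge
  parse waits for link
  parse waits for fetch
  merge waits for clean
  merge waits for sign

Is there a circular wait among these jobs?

DFS with white/gray/black marking, starting from merge:
merge gray
  sign gray
  sign black
  clean gray
    pack gray
      pack→sign: sign black — skip
    pack black
  clean black
merge black
deploy gray
  link gray
  link black
deploy black
parse gray
  fetch gray
    build gray
      build→link: link black — skip
    build black
    fetch→pack: pack black — skip
  fetch black
  parse→link: link black — skip
  notify gray
    test gray
      test→deploy: deploy black — skip
    test black
  notify black
parse black
index gray
  index→parse: parse black — skip
  index→merge: merge black — skip
  index→deploy: deploy black — skip
index black
Every edge goes to a white or black vertex — no back edge, so the graph is acyclic.

No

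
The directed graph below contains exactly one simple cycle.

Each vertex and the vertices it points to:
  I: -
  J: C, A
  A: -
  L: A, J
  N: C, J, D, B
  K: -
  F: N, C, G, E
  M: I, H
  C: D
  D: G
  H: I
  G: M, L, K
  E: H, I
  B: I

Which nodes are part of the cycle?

C, D, G, J, L

DFS with gray/black marking from G:
G gray
  M gray
    I gray
    I black
    H gray
      H→I: I black — skip
    H black
  M black
  L gray
    A gray
    A black
    J gray
      C gray
        D gray
          D→G: G is gray → back edge
Back edge closes the cycle G → L → J → C → D → G; its vertices are {C, D, G, J, L}.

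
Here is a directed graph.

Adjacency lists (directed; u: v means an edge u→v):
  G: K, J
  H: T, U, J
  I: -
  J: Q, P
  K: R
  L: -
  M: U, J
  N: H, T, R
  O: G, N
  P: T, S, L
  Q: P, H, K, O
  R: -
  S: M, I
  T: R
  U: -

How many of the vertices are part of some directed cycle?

9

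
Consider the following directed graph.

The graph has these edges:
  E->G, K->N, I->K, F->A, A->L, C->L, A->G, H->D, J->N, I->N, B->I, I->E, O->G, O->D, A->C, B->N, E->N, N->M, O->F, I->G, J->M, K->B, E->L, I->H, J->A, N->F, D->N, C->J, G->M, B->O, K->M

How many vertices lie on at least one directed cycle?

8

A vertex is on a directed cycle iff it belongs to a strongly connected component of size ≥ 2 (or has a self-loop).
The vertices on cycles are {A, B, C, F, I, J, K, N} — 8 in total.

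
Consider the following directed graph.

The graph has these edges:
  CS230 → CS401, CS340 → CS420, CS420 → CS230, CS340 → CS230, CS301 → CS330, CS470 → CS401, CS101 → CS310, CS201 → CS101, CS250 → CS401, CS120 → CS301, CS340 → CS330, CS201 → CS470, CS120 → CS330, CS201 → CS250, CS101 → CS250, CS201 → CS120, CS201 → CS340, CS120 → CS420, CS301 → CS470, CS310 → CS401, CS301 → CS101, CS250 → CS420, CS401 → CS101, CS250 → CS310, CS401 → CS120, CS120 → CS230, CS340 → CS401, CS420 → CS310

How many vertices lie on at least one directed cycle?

9

A vertex is on a directed cycle iff it belongs to a strongly connected component of size ≥ 2 (or has a self-loop).
The vertices on cycles are {CS101, CS120, CS230, CS250, CS301, CS310, CS401, CS420, CS470} — 9 in total.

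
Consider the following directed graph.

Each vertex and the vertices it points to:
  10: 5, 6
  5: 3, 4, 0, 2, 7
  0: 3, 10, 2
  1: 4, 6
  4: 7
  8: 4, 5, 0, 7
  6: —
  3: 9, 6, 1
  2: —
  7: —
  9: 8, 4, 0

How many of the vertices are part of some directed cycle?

A vertex is on a directed cycle iff it belongs to a strongly connected component of size ≥ 2 (or has a self-loop).
The vertices on cycles are {0, 3, 5, 8, 9, 10} — 6 in total.

6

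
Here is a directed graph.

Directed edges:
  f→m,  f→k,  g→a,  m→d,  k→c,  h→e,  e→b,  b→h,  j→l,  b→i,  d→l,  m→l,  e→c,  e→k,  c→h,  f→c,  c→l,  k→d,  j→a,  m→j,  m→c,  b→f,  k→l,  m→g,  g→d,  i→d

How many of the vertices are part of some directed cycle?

A vertex is on a directed cycle iff it belongs to a strongly connected component of size ≥ 2 (or has a self-loop).
The vertices on cycles are {b, c, e, f, h, k, m} — 7 in total.

7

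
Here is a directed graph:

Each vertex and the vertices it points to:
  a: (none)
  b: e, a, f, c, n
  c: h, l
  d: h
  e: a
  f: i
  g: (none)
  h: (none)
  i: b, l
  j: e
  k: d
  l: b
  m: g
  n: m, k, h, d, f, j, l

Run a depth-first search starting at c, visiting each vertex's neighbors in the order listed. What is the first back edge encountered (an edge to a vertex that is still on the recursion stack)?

DFS from c (visiting each vertex's neighbors in the order listed); mark gray on enter, black on exit:
c gray
  h gray
  h black
  l gray
    b gray
      e gray
        a gray
        a black
      e black
      b→a: a black — skip
      f gray
        i gray
          i→b: b is gray → back edge
First back edge: i → b.

i→b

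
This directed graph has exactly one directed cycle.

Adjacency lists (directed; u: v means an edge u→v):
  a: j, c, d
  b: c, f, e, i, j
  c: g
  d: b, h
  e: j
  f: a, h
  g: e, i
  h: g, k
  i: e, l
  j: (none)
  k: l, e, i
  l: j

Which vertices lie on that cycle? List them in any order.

a, b, d, f

DFS with gray/black marking from d:
d gray
  b gray
    c gray
      g gray
        e gray
          j gray
          j black
        e black
        i gray
          i→e: e black — skip
          l gray
            l→j: j black — skip
          l black
        i black
      g black
    c black
    f gray
      a gray
        a→j: j black — skip
        a→c: c black — skip
        a→d: d is gray → back edge
Back edge closes the cycle d → b → f → a → d; its vertices are {a, b, d, f}.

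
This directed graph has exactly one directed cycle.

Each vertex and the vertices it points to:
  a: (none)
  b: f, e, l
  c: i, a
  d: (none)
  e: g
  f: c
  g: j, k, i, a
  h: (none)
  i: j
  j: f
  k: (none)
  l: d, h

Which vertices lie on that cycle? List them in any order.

c, f, i, j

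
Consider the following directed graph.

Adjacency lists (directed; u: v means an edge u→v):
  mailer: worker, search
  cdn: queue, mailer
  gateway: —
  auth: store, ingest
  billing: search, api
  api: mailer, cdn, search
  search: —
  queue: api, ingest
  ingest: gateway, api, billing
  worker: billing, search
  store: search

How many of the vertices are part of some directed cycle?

7

A vertex is on a directed cycle iff it belongs to a strongly connected component of size ≥ 2 (or has a self-loop).
The vertices on cycles are {api, cdn, queue, ingest, mailer, worker, billing} — 7 in total.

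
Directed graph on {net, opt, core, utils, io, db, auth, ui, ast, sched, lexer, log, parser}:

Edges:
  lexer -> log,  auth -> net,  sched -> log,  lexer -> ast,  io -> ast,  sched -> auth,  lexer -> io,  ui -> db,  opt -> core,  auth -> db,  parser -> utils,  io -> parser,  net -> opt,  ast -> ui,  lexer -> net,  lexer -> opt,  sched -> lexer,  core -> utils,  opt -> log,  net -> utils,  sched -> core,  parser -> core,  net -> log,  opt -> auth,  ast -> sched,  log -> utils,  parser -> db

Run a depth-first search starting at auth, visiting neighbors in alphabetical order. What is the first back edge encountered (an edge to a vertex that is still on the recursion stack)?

DFS from auth (visiting neighbors in alphabetical order); mark gray on enter, black on exit:
auth gray
  db gray
  db black
  net gray
    log gray
      utils gray
      utils black
    log black
    opt gray
      opt→auth: auth is gray → back edge
First back edge: opt → auth.

opt->auth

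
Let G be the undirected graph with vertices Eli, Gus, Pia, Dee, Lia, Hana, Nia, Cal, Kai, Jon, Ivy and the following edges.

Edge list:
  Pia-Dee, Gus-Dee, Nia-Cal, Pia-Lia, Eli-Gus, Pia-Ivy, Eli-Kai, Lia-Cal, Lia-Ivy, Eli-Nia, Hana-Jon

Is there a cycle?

Yes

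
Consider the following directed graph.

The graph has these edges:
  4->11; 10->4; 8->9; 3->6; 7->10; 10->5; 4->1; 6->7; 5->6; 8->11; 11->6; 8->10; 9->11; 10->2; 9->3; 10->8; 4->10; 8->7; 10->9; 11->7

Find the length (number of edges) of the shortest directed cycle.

For each vertex v, BFS finds the shortest path from v back to v.
The shortest such closed walk is 10 → 4 → 10, length 2.

2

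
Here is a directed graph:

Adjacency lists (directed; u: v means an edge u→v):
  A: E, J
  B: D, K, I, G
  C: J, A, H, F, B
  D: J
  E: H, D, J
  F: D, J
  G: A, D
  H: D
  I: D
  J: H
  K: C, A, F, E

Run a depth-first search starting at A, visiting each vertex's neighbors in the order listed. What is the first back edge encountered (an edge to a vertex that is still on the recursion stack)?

DFS from A (visiting each vertex's neighbors in the order listed); mark gray on enter, black on exit:
A gray
  E gray
    H gray
      D gray
        J gray
          J→H: H is gray → back edge
First back edge: J → H.

J->H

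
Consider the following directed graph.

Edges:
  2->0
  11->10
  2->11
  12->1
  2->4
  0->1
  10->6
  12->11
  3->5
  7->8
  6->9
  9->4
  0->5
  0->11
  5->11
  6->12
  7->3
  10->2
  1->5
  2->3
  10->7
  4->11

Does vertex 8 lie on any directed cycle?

8 lies on a cycle iff there is a path from 8 back to itself.
Exploring from 8, it never reaches itself; equivalently, its strongly connected component is a singleton.

No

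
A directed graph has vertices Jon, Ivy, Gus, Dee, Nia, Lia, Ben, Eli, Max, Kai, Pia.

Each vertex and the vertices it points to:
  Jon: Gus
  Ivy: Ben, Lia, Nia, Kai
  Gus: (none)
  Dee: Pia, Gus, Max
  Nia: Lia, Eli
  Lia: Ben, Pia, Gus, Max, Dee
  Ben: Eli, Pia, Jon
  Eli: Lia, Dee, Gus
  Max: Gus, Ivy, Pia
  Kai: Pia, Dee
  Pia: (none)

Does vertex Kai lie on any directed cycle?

Kai is on a cycle iff Kai can reach itself via ≥1 edge.
Kai → Dee → Max → Ivy → Kai — yes.

Yes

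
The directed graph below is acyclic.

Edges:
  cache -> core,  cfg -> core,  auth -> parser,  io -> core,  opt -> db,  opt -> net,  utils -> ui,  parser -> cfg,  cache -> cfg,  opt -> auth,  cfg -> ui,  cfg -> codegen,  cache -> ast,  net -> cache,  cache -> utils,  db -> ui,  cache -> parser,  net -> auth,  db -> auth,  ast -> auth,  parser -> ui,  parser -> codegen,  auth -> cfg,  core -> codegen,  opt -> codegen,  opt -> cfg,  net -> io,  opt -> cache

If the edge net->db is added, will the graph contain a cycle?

No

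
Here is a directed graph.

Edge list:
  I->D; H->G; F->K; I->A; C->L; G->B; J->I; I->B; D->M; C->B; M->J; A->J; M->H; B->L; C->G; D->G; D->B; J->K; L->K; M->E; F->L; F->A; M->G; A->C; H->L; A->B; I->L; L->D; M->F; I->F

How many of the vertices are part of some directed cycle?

11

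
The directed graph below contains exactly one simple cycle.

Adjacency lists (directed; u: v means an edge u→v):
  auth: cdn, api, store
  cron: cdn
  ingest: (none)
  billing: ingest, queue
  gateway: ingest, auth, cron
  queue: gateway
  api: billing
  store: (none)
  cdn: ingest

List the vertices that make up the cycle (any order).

DFS with gray/black marking from queue:
queue gray
  gateway gray
    ingest gray
    ingest black
    auth gray
      cdn gray
        cdn→ingest: ingest black — skip
      cdn black
      api gray
        billing gray
          billing→ingest: ingest black — skip
          billing→queue: queue is gray → back edge
Back edge closes the cycle queue → gateway → auth → api → billing → queue; its vertices are {api, auth, queue, billing, gateway}.

api, auth, queue, billing, gateway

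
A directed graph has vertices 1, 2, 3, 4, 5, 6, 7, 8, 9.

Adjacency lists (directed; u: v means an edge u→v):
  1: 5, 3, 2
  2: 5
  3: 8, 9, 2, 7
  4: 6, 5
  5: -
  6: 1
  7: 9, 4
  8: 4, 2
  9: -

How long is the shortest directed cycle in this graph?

For each vertex v, BFS finds the shortest path from v back to v.
The shortest such closed walk is 6 → 1 → 3 → 7 → 4 → 6, length 5.

5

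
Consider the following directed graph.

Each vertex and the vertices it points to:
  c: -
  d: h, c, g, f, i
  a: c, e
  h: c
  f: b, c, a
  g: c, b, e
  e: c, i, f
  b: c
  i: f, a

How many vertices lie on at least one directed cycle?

A vertex is on a directed cycle iff it belongs to a strongly connected component of size ≥ 2 (or has a self-loop).
The vertices on cycles are {a, e, f, i} — 4 in total.

4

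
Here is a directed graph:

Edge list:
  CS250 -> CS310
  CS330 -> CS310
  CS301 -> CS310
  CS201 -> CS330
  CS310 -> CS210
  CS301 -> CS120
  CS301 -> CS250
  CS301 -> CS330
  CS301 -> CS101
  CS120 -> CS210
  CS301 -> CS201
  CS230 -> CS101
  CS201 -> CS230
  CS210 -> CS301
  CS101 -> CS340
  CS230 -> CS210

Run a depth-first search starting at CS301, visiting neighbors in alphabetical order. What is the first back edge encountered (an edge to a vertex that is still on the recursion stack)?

DFS from CS301 (visiting neighbors in alphabetical order); mark gray on enter, black on exit:
CS301 gray
  CS101 gray
    CS340 gray
    CS340 black
  CS101 black
  CS120 gray
    CS210 gray
      CS210→CS301: CS301 is gray → back edge
First back edge: CS210 → CS301.

CS210->CS301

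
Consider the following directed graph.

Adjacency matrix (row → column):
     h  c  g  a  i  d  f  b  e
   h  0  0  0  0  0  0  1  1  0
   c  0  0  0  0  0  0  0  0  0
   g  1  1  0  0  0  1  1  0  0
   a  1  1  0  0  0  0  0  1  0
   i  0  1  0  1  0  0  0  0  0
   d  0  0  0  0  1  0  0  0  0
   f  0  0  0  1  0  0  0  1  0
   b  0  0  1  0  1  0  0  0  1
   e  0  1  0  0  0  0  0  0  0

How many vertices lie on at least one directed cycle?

7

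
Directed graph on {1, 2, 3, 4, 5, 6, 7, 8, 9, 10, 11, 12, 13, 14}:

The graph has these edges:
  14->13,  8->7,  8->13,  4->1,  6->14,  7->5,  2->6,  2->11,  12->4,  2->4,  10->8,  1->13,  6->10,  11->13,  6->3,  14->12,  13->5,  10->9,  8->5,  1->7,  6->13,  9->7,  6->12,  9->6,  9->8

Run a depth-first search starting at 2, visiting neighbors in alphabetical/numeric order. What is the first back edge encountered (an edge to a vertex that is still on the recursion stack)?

DFS from 2 (visiting neighbors in alphabetical/numeric order); mark gray on enter, black on exit:
2 gray
  4 gray
    1 gray
      7 gray
        5 gray
        5 black
      7 black
      13 gray
        13→5: 5 black — skip
      13 black
    1 black
  4 black
  6 gray
    3 gray
    3 black
    10 gray
      8 gray
        8→5: 5 black — skip
        8→7: 7 black — skip
        8→13: 13 black — skip
      8 black
      9 gray
        9→6: 6 is gray → back edge
First back edge: 9 → 6.

9->6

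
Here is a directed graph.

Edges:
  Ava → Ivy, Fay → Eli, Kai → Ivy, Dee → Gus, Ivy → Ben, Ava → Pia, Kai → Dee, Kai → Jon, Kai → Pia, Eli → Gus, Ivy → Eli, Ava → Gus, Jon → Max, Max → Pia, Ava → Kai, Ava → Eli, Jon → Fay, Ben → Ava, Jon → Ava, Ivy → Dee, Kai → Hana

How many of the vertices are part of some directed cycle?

A vertex is on a directed cycle iff it belongs to a strongly connected component of size ≥ 2 (or has a self-loop).
The vertices on cycles are {Ava, Ben, Ivy, Jon, Kai} — 5 in total.

5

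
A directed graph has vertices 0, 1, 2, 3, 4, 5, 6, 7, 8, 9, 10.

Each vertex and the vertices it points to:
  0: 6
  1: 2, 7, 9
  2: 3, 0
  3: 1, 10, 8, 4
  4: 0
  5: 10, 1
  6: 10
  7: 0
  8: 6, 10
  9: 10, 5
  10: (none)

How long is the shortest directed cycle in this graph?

For each vertex v, BFS finds the shortest path from v back to v.
The shortest such closed walk is 3 → 1 → 2 → 3, length 3.

3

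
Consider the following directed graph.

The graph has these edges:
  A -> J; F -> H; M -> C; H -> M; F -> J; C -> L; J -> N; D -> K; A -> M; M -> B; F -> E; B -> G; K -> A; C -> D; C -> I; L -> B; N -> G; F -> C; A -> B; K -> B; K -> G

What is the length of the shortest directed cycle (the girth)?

5

For each vertex v, BFS finds the shortest path from v back to v.
The shortest such closed walk is C → D → K → A → M → C, length 5.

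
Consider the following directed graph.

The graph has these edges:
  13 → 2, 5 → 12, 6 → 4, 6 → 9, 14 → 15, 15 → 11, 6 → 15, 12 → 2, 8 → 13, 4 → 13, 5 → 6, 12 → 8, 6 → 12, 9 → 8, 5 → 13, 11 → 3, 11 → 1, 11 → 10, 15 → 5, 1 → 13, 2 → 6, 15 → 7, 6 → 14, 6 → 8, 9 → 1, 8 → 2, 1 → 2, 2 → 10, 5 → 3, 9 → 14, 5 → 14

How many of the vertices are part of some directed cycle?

12

A vertex is on a directed cycle iff it belongs to a strongly connected component of size ≥ 2 (or has a self-loop).
The vertices on cycles are {1, 2, 4, 5, 6, 8, 9, 11, 12, 13, 14, 15} — 12 in total.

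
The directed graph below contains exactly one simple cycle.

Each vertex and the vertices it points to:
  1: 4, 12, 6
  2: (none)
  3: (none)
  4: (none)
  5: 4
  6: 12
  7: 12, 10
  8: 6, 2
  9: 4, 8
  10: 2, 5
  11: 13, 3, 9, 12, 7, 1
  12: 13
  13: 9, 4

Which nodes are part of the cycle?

6, 8, 9, 12, 13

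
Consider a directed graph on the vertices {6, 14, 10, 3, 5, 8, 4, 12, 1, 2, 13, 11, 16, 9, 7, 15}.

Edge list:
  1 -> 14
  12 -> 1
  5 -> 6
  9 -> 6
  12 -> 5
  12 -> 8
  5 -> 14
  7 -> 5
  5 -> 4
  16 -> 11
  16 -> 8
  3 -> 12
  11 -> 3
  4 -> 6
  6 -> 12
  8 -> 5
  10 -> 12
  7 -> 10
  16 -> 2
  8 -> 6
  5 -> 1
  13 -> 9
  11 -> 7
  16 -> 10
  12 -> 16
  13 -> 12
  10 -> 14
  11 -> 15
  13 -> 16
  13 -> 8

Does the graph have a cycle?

Yes

DFS with white/gray/black marking, starting from 15:
15 gray
15 black
6 gray
  12 gray
    16 gray
      8 gray
        8→6: 6 is gray → back edge
Back edge found, so a cycle exists: 6 → 12 → 16 → 8 → 6.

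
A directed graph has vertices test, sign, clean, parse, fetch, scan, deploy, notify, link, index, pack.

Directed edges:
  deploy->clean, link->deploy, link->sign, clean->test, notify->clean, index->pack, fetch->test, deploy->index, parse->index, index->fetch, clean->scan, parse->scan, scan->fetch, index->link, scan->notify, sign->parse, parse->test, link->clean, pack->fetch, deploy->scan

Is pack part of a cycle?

pack lies on a cycle iff there is a path from pack back to itself.
Exploring from pack, it never reaches itself; equivalently, its strongly connected component is a singleton.

No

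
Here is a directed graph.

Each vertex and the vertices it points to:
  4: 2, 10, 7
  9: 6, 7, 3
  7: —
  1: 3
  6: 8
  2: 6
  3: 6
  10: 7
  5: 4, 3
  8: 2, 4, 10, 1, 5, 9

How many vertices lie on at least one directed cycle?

8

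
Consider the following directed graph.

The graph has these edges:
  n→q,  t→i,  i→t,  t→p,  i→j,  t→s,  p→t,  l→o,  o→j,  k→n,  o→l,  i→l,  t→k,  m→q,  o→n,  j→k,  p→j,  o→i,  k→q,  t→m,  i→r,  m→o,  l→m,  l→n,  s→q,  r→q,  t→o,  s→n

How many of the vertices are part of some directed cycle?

A vertex is on a directed cycle iff it belongs to a strongly connected component of size ≥ 2 (or has a self-loop).
The vertices on cycles are {i, l, m, o, p, t} — 6 in total.

6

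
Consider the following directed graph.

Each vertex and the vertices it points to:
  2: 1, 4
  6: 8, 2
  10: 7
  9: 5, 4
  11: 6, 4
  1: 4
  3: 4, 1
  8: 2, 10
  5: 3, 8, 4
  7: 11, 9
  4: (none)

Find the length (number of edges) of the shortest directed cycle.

5

For each vertex v, BFS finds the shortest path from v back to v.
The shortest such closed walk is 9 → 5 → 8 → 10 → 7 → 9, length 5.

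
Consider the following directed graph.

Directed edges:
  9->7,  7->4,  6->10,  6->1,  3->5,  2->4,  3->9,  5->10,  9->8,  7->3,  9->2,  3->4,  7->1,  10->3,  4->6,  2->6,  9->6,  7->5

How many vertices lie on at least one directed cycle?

8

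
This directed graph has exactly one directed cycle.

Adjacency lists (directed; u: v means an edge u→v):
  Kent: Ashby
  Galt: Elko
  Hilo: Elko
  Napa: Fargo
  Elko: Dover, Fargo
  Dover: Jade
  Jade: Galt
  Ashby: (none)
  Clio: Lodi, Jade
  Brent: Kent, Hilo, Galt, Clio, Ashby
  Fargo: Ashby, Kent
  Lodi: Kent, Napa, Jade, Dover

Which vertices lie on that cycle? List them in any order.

DFS with gray/black marking from Elko:
Elko gray
  Dover gray
    Jade gray
      Galt gray
        Galt→Elko: Elko is gray → back edge
Back edge closes the cycle Elko → Dover → Jade → Galt → Elko; its vertices are {Elko, Galt, Jade, Dover}.

Elko, Galt, Jade, Dover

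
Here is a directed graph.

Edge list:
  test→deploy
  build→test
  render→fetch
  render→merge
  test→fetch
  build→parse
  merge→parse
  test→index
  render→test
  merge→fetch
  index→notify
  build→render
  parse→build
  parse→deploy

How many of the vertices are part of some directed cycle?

A vertex is on a directed cycle iff it belongs to a strongly connected component of size ≥ 2 (or has a self-loop).
The vertices on cycles are {build, merge, parse, render} — 4 in total.

4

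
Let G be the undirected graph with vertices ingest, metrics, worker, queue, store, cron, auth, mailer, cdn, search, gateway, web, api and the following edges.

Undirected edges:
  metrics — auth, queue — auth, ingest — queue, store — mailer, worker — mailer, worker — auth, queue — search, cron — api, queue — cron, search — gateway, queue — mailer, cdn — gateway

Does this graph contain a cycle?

Yes

DFS, tracking each vertex's parent; an edge to a visited non-parent vertex closes a cycle.
Start from metrics:
visit metrics (parent –)
  visit auth (parent metrics)
    visit worker (parent auth)
      worker–auth: parent, skip
      visit mailer (parent worker)
        visit store (parent mailer)
          store–mailer: parent, skip
        visit queue (parent mailer)
          visit search (parent queue)
            visit gateway (parent search)
              visit cdn (parent gateway)
                cdn–gateway: parent, skip
              gateway–search: parent, skip
            search–queue: parent, skip
          visit ingest (parent queue)
            ingest–queue: parent, skip
          queue–auth: auth visited and ≠ parent → cycle
Cycle: auth – worker – mailer – queue – auth.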